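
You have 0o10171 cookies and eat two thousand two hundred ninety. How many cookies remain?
Convert 0o10171 (octal) → 1×4096 + 1×64 + 7×8 + 1 = 4217 (decimal)
Convert two thousand two hundred ninety (English words) → 2×1000 + 2×100 + 90 = 2290 (decimal)
Compute 4217 - 2290 = 1927
1927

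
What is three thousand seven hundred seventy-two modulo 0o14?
Convert three thousand seven hundred seventy-two (English words) → 3×1000 + 7×100 + 72 = 3772 (decimal)
Convert 0o14 (octal) → 1×8 + 4 = 12 (decimal)
Compute 3772 mod 12 = 4
4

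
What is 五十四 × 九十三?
Convert 五十四 (Chinese numeral) → 5×10 + 4 = 54 (decimal)
Convert 九十三 (Chinese numeral) → 9×10 + 3 = 93 (decimal)
Compute 54 × 93 = 5022
5022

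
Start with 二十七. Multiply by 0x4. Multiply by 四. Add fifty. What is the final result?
Convert 二十七 (Chinese numeral) → 2×10 + 7 = 27 (decimal)
Start: 27
Convert 0x4 (hexadecimal) → 4 (decimal)
27 × 4 = 108
Convert 四 (Chinese numeral) → 4 (decimal)
108 × 4 = 432
Convert fifty (English words) → 50 (decimal)
432 + 50 = 482
482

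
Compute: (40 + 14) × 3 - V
Convert V (Roman numeral) → 5 (decimal)
Expression in decimal: (40 + 14) × 3 - 5
Parentheses first: 40 + 14 = 54
Multiply: 54 × 3 = 162
Subtract: 162 - 5 = 157
157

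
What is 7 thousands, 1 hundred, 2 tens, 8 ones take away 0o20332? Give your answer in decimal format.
Convert 7 thousands, 1 hundred, 2 tens, 8 ones (place-value notation) → 7×1000 + 1×100 + 2×10 + 8 = 7128 (decimal)
Convert 0o20332 (octal) → 2×4096 + 3×64 + 3×8 + 2 = 8410 (decimal)
Compute 7128 - 8410 = -1282
-1282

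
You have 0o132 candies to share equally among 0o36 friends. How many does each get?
Convert 0o132 (octal) → 1×64 + 3×8 + 2 = 90 (decimal)
Convert 0o36 (octal) → 3×8 + 6 = 30 (decimal)
Compute 90 ÷ 30 = 3
3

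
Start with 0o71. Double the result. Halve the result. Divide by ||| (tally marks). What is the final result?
Convert 0o71 (octal) → 7×8 + 1 = 57 (decimal)
Start: 57
57 × 2 = 114
114 ÷ 2 = 57
Convert ||| (tally marks) → 3 (decimal)
57 ÷ 3 = 19
19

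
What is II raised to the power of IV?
Convert II (Roman numeral) → 1 + 1 = 2 (decimal)
Convert IV (Roman numeral) → 4 (decimal)
Compute 2 ^ 4 = 16
16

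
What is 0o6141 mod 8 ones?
Convert 0o6141 (octal) → 6×512 + 1×64 + 4×8 + 1 = 3169 (decimal)
Convert 8 ones (place-value notation) → 8 (decimal)
Compute 3169 mod 8 = 1
1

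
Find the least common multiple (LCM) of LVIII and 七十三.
Convert LVIII (Roman numeral) → 50 + 5 + 1 + 1 + 1 = 58 (decimal)
Convert 七十三 (Chinese numeral) → 7×10 + 3 = 73 (decimal)
Compute lcm(58, 73) = 4234
4234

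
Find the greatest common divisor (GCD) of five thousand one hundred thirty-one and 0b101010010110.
Convert five thousand one hundred thirty-one (English words) → 5×1000 + 1×100 + 31 = 5131 (decimal)
Convert 0b101010010110 (binary) → 2048 + 512 + 128 + 16 + 4 + 2 = 2710 (decimal)
Compute gcd(5131, 2710) = 1
1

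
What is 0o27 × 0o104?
Convert 0o27 (octal) → 2×8 + 7 = 23 (decimal)
Convert 0o104 (octal) → 1×64 + 4 = 68 (decimal)
Compute 23 × 68 = 1564
1564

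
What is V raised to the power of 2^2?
Convert V (Roman numeral) → 5 (decimal)
Convert 2^2 (power) → 4 (decimal)
Compute 5 ^ 4 = 625
625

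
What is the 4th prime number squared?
The 4th prime number = 7
Compute 7² = 7 × 7 = 49
49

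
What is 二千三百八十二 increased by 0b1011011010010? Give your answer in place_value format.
Convert 二千三百八十二 (Chinese numeral) → 2×1000 + 3×100 + 8×10 + 2 = 2382 (decimal)
Convert 0b1011011010010 (binary) → 4096 + 1024 + 512 + 128 + 64 + 16 + 2 = 5842 (decimal)
Compute 2382 + 5842 = 8224
Convert 8224 (decimal) → 8224 = 8×1000 + 2×100 + 2×10 + 4 → 8 thousands, 2 hundreds, 2 tens, 4 ones (place-value notation)
8 thousands, 2 hundreds, 2 tens, 4 ones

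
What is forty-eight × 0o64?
Convert forty-eight (English words) → 48 (decimal)
Convert 0o64 (octal) → 6×8 + 4 = 52 (decimal)
Compute 48 × 52 = 2496
2496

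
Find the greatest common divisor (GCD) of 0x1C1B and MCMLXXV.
Convert 0x1C1B (hexadecimal) → 1×4096 + 12×256 + 1×16 + 11 = 7195 (decimal)
Convert MCMLXXV (Roman numeral) → 1000 + 900 + 50 + 10 + 10 + 5 = 1975 (decimal)
Compute gcd(7195, 1975) = 5
5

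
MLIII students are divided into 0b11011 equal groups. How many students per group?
Convert MLIII (Roman numeral) → 1000 + 50 + 1 + 1 + 1 = 1053 (decimal)
Convert 0b11011 (binary) → 16 + 8 + 2 + 1 = 27 (decimal)
Compute 1053 ÷ 27 = 39
39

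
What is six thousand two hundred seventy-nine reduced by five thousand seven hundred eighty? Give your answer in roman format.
Convert six thousand two hundred seventy-nine (English words) → 6×1000 + 2×100 + 79 = 6279 (decimal)
Convert five thousand seven hundred eighty (English words) → 5×1000 + 7×100 + 80 = 5780 (decimal)
Compute 6279 - 5780 = 499
Convert 499 (decimal) → 499 = 400 + 90 + 9 → CDXCIX (Roman numeral)
CDXCIX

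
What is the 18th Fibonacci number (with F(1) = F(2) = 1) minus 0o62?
The 18th Fibonacci number (with F(1) = F(2) = 1) = 2584
Convert 0o62 (octal) → 6×8 + 2 = 50 (decimal)
Compute 2584 - 50 = 2534
2534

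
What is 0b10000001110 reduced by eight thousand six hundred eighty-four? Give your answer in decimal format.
Convert 0b10000001110 (binary) → 1024 + 8 + 4 + 2 = 1038 (decimal)
Convert eight thousand six hundred eighty-four (English words) → 8×1000 + 6×100 + 84 = 8684 (decimal)
Compute 1038 - 8684 = -7646
-7646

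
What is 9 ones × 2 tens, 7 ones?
Convert 9 ones (place-value notation) → 9 (decimal)
Convert 2 tens, 7 ones (place-value notation) → 2×10 + 7 = 27 (decimal)
Compute 9 × 27 = 243
243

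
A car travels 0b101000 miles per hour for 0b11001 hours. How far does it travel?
Convert 0b101000 (binary) → 32 + 8 = 40 (decimal)
Convert 0b11001 (binary) → 16 + 8 + 1 = 25 (decimal)
Compute 40 × 25 = 1000
1000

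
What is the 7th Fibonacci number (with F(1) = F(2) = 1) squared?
The 7th Fibonacci number (with F(1) = F(2) = 1): 1, 1, 2, 3, 5, 8, 13 → 13
Compute 13² = 13 × 13 = 169
169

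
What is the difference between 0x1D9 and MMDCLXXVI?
Convert 0x1D9 (hexadecimal) → 1×256 + 13×16 + 9 = 473 (decimal)
Convert MMDCLXXVI (Roman numeral) → 1000 + 1000 + 500 + 100 + 50 + 10 + 10 + 5 + 1 = 2676 (decimal)
Difference: |473 - 2676| = 2203
2203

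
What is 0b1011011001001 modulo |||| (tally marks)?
Convert 0b1011011001001 (binary) → 4096 + 1024 + 512 + 128 + 64 + 8 + 1 = 5833 (decimal)
Convert |||| (tally marks) → 4 (decimal)
Compute 5833 mod 4 = 1
1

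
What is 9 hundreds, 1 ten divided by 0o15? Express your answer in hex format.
Convert 9 hundreds, 1 ten (place-value notation) → 9×100 + 1×10 = 910 (decimal)
Convert 0o15 (octal) → 1×8 + 5 = 13 (decimal)
Compute 910 ÷ 13 = 70
Convert 70 (decimal) → 70 = 4×16 + 6 → 0x46 (hexadecimal)
0x46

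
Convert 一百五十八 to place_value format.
Convert 一百五十八 (Chinese numeral) → 1×100 + 5×10 + 8 = 158 (decimal)
Convert 158 (decimal) → 158 = 1×100 + 5×10 + 8 → 1 hundred, 5 tens, 8 ones (place-value notation)
1 hundred, 5 tens, 8 ones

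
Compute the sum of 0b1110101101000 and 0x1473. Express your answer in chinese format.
Convert 0b1110101101000 (binary) → 4096 + 2048 + 1024 + 256 + 64 + 32 + 8 = 7528 (decimal)
Convert 0x1473 (hexadecimal) → 1×4096 + 4×256 + 7×16 + 3 = 5235 (decimal)
Compute 7528 + 5235 = 12763
Convert 12763 (decimal) → 12763 = 1×10000 + 2×1000 + 7×100 + 6×10 + 3 → 一万二千七百六十三 (Chinese numeral)
一万二千七百六十三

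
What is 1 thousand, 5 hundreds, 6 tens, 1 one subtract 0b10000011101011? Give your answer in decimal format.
Convert 1 thousand, 5 hundreds, 6 tens, 1 one (place-value notation) → 1×1000 + 5×100 + 6×10 + 1 = 1561 (decimal)
Convert 0b10000011101011 (binary) → 8192 + 128 + 64 + 32 + 8 + 2 + 1 = 8427 (decimal)
Compute 1561 - 8427 = -6866
-6866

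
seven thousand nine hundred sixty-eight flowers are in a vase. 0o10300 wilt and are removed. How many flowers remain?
Convert seven thousand nine hundred sixty-eight (English words) → 7×1000 + 9×100 + 68 = 7968 (decimal)
Convert 0o10300 (octal) → 1×4096 + 3×64 = 4288 (decimal)
Compute 7968 - 4288 = 3680
3680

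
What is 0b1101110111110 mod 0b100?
Convert 0b1101110111110 (binary) → 4096 + 2048 + 512 + 256 + 128 + 32 + 16 + 8 + 4 + 2 = 7102 (decimal)
Convert 0b100 (binary) → 4 (decimal)
Compute 7102 mod 4 = 2
2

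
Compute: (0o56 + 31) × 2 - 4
Convert 0o56 (octal) → 5×8 + 6 = 46 (decimal)
Expression in decimal: (46 + 31) × 2 - 4
Parentheses first: 46 + 31 = 77
Multiply: 77 × 2 = 154
Subtract: 154 - 4 = 150
150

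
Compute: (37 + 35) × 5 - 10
Parentheses first: 37 + 35 = 72
Multiply: 72 × 5 = 360
Subtract: 360 - 10 = 350
350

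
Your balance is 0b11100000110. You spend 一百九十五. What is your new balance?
Convert 0b11100000110 (binary) → 1024 + 512 + 256 + 4 + 2 = 1798 (decimal)
Convert 一百九十五 (Chinese numeral) → 1×100 + 9×10 + 5 = 195 (decimal)
Compute 1798 - 195 = 1603
1603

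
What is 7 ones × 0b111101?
Convert 7 ones (place-value notation) → 7 (decimal)
Convert 0b111101 (binary) → 32 + 16 + 8 + 4 + 1 = 61 (decimal)
Compute 7 × 61 = 427
427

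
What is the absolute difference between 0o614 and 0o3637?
Convert 0o614 (octal) → 6×64 + 1×8 + 4 = 396 (decimal)
Convert 0o3637 (octal) → 3×512 + 6×64 + 3×8 + 7 = 1951 (decimal)
Compute |396 - 1951| = 1555
1555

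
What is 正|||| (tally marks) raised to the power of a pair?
Convert 正|||| (tally marks) → 5 + 4 = 9 (decimal)
Convert a pair (colloquial) → 2 (decimal)
Compute 9 ^ 2 = 81
81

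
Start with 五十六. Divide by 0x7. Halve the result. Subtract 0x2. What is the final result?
Convert 五十六 (Chinese numeral) → 5×10 + 6 = 56 (decimal)
Start: 56
Convert 0x7 (hexadecimal) → 7 (decimal)
56 ÷ 7 = 8
8 ÷ 2 = 4
Convert 0x2 (hexadecimal) → 2 (decimal)
4 - 2 = 2
2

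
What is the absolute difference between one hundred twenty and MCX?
Convert one hundred twenty (English words) → 1×100 + 20 = 120 (decimal)
Convert MCX (Roman numeral) → 1000 + 100 + 10 = 1110 (decimal)
Compute |120 - 1110| = 990
990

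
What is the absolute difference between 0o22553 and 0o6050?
Convert 0o22553 (octal) → 2×4096 + 2×512 + 5×64 + 5×8 + 3 = 9579 (decimal)
Convert 0o6050 (octal) → 6×512 + 5×8 = 3112 (decimal)
Compute |9579 - 3112| = 6467
6467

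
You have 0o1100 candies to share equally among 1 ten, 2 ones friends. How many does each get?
Convert 0o1100 (octal) → 1×512 + 1×64 = 576 (decimal)
Convert 1 ten, 2 ones (place-value notation) → 1×10 + 2 = 12 (decimal)
Compute 576 ÷ 12 = 48
48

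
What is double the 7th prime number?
The 7th prime number = 17
Compute 17 × 2 = 34
34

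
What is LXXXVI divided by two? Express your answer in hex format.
Convert LXXXVI (Roman numeral) → 50 + 10 + 10 + 10 + 5 + 1 = 86 (decimal)
Convert two (English words) → 2 (decimal)
Compute 86 ÷ 2 = 43
Convert 43 (decimal) → 43 = 2×16 + 11 → 0x2B (hexadecimal)
0x2B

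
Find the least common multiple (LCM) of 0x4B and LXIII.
Convert 0x4B (hexadecimal) → 4×16 + 11 = 75 (decimal)
Convert LXIII (Roman numeral) → 50 + 10 + 1 + 1 + 1 = 63 (decimal)
Compute lcm(75, 63) = 1575
1575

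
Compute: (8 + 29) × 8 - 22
Parentheses first: 8 + 29 = 37
Multiply: 37 × 8 = 296
Subtract: 296 - 22 = 274
274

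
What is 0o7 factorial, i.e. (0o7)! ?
Convert 0o7 (octal) → 7 (decimal)
Compute 7! = 5040
5040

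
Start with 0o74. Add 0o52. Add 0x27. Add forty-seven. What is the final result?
Convert 0o74 (octal) → 7×8 + 4 = 60 (decimal)
Start: 60
Convert 0o52 (octal) → 5×8 + 2 = 42 (decimal)
60 + 42 = 102
Convert 0x27 (hexadecimal) → 2×16 + 7 = 39 (decimal)
102 + 39 = 141
Convert forty-seven (English words) → 47 (decimal)
141 + 47 = 188
188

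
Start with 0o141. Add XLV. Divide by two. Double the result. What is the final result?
Convert 0o141 (octal) → 1×64 + 4×8 + 1 = 97 (decimal)
Start: 97
Convert XLV (Roman numeral) → 40 + 5 = 45 (decimal)
97 + 45 = 142
Convert two (English words) → 2 (decimal)
142 ÷ 2 = 71
71 × 2 = 142
142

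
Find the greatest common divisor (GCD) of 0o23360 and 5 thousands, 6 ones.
Convert 0o23360 (octal) → 2×4096 + 3×512 + 3×64 + 6×8 = 9968 (decimal)
Convert 5 thousands, 6 ones (place-value notation) → 5×1000 + 6 = 5006 (decimal)
Compute gcd(9968, 5006) = 2
2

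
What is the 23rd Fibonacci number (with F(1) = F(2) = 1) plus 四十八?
The 23rd Fibonacci number (with F(1) = F(2) = 1) = 28657
Convert 四十八 (Chinese numeral) → 4×10 + 8 = 48 (decimal)
Compute 28657 + 48 = 28705
28705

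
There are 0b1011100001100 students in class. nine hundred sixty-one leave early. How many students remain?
Convert 0b1011100001100 (binary) → 4096 + 1024 + 512 + 256 + 8 + 4 = 5900 (decimal)
Convert nine hundred sixty-one (English words) → 9×100 + 61 = 961 (decimal)
Compute 5900 - 961 = 4939
4939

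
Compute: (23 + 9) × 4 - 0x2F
Convert 0x2F (hexadecimal) → 2×16 + 15 = 47 (decimal)
Expression in decimal: (23 + 9) × 4 - 47
Parentheses first: 23 + 9 = 32
Multiply: 32 × 4 = 128
Subtract: 128 - 47 = 81
81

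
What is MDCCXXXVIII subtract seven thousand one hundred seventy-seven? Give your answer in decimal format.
Convert MDCCXXXVIII (Roman numeral) → 1000 + 500 + 100 + 100 + 10 + 10 + 10 + 5 + 1 + 1 + 1 = 1738 (decimal)
Convert seven thousand one hundred seventy-seven (English words) → 7×1000 + 1×100 + 77 = 7177 (decimal)
Compute 1738 - 7177 = -5439
-5439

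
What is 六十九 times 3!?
Convert 六十九 (Chinese numeral) → 6×10 + 9 = 69 (decimal)
Convert 3! (factorial) → 6 (decimal)
Compute 69 × 6 = 414
414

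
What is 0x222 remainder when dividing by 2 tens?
Convert 0x222 (hexadecimal) → 2×256 + 2×16 + 2 = 546 (decimal)
Convert 2 tens (place-value notation) → 2×10 = 20 (decimal)
Compute 546 mod 20 = 6
6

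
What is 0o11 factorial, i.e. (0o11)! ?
Convert 0o11 (octal) → 1×8 + 1 = 9 (decimal)
Compute 9! = 362880
362880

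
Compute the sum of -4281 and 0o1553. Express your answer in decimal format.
Convert 0o1553 (octal) → 1×512 + 5×64 + 5×8 + 3 = 875 (decimal)
Compute -4281 + 875 = -3406
-3406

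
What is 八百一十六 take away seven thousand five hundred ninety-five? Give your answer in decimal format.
Convert 八百一十六 (Chinese numeral) → 8×100 + 1×10 + 6 = 816 (decimal)
Convert seven thousand five hundred ninety-five (English words) → 7×1000 + 5×100 + 95 = 7595 (decimal)
Compute 816 - 7595 = -6779
-6779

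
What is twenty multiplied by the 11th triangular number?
Convert twenty (English words) → 20 (decimal)
Convert the 11th triangular number (triangular index) → 11×12/2 = 66 (decimal)
Compute 20 × 66 = 1320
1320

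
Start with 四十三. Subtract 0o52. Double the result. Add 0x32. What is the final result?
Convert 四十三 (Chinese numeral) → 4×10 + 3 = 43 (decimal)
Start: 43
Convert 0o52 (octal) → 5×8 + 2 = 42 (decimal)
43 - 42 = 1
1 × 2 = 2
Convert 0x32 (hexadecimal) → 3×16 + 2 = 50 (decimal)
2 + 50 = 52
52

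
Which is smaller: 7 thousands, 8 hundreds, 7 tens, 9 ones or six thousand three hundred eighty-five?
Convert 7 thousands, 8 hundreds, 7 tens, 9 ones (place-value notation) → 7×1000 + 8×100 + 7×10 + 9 = 7879 (decimal)
Convert six thousand three hundred eighty-five (English words) → 6×1000 + 3×100 + 85 = 6385 (decimal)
Compare 7879 vs 6385: smaller = 6385
6385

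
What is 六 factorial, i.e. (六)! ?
Convert 六 (Chinese numeral) → 6 (decimal)
Compute 6! = 720
720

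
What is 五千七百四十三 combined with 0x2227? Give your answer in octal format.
Convert 五千七百四十三 (Chinese numeral) → 5×1000 + 7×100 + 4×10 + 3 = 5743 (decimal)
Convert 0x2227 (hexadecimal) → 2×4096 + 2×256 + 2×16 + 7 = 8743 (decimal)
Compute 5743 + 8743 = 14486
Convert 14486 (decimal) → 14486 = 3×4096 + 4×512 + 2×64 + 2×8 + 6 → 0o34226 (octal)
0o34226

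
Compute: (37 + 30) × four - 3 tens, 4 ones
Convert four (English words) → 4 (decimal)
Convert 3 tens, 4 ones (place-value notation) → 3×10 + 4 = 34 (decimal)
Expression in decimal: (37 + 30) × 4 - 34
Parentheses first: 37 + 30 = 67
Multiply: 67 × 4 = 268
Subtract: 268 - 34 = 234
234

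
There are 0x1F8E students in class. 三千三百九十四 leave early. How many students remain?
Convert 0x1F8E (hexadecimal) → 1×4096 + 15×256 + 8×16 + 14 = 8078 (decimal)
Convert 三千三百九十四 (Chinese numeral) → 3×1000 + 3×100 + 9×10 + 4 = 3394 (decimal)
Compute 8078 - 3394 = 4684
4684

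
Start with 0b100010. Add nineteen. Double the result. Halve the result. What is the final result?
Convert 0b100010 (binary) → 32 + 2 = 34 (decimal)
Start: 34
Convert nineteen (English words) → 19 (decimal)
34 + 19 = 53
53 × 2 = 106
106 ÷ 2 = 53
53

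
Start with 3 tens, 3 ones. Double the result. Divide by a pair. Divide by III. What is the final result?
Convert 3 tens, 3 ones (place-value notation) → 3×10 + 3 = 33 (decimal)
Start: 33
33 × 2 = 66
Convert a pair (colloquial) → 2 (decimal)
66 ÷ 2 = 33
Convert III (Roman numeral) → 1 + 1 + 1 = 3 (decimal)
33 ÷ 3 = 11
11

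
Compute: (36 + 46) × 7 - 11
Parentheses first: 36 + 46 = 82
Multiply: 82 × 7 = 574
Subtract: 574 - 11 = 563
563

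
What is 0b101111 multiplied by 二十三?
Convert 0b101111 (binary) → 32 + 8 + 4 + 2 + 1 = 47 (decimal)
Convert 二十三 (Chinese numeral) → 2×10 + 3 = 23 (decimal)
Compute 47 × 23 = 1081
1081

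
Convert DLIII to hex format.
Convert DLIII (Roman numeral) → 500 + 50 + 1 + 1 + 1 = 553 (decimal)
Convert 553 (decimal) → 553 = 2×256 + 2×16 + 9 → 0x229 (hexadecimal)
0x229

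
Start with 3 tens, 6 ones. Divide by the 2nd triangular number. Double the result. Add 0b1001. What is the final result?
Convert 3 tens, 6 ones (place-value notation) → 3×10 + 6 = 36 (decimal)
Start: 36
Convert the 2nd triangular number (triangular index) → 2×3/2 = 3 (decimal)
36 ÷ 3 = 12
12 × 2 = 24
Convert 0b1001 (binary) → 8 + 1 = 9 (decimal)
24 + 9 = 33
33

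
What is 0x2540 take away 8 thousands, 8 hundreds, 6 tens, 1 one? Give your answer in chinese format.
Convert 0x2540 (hexadecimal) → 2×4096 + 5×256 + 4×16 = 9536 (decimal)
Convert 8 thousands, 8 hundreds, 6 tens, 1 one (place-value notation) → 8×1000 + 8×100 + 6×10 + 1 = 8861 (decimal)
Compute 9536 - 8861 = 675
Convert 675 (decimal) → 675 = 6×100 + 7×10 + 5 → 六百七十五 (Chinese numeral)
六百七十五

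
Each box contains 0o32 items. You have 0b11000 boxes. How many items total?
Convert 0o32 (octal) → 3×8 + 2 = 26 (decimal)
Convert 0b11000 (binary) → 16 + 8 = 24 (decimal)
Compute 26 × 24 = 624
624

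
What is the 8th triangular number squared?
The 8th triangular number = 8×9/2 = 36
Compute 36² = 36 × 36 = 1296
1296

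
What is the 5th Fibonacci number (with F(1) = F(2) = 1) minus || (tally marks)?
The 5th Fibonacci number (with F(1) = F(2) = 1): 1, 1, 2, 3, 5 → 5
Convert || (tally marks) → 2 (decimal)
Compute 5 - 2 = 3
3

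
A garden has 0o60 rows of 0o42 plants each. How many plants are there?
Convert 0o42 (octal) → 4×8 + 2 = 34 (decimal)
Convert 0o60 (octal) → 6×8 = 48 (decimal)
Compute 34 × 48 = 1632
1632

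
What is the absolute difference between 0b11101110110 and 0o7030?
Convert 0b11101110110 (binary) → 1024 + 512 + 256 + 64 + 32 + 16 + 4 + 2 = 1910 (decimal)
Convert 0o7030 (octal) → 7×512 + 3×8 = 3608 (decimal)
Compute |1910 - 3608| = 1698
1698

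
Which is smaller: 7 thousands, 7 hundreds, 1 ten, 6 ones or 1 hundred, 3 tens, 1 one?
Convert 7 thousands, 7 hundreds, 1 ten, 6 ones (place-value notation) → 7×1000 + 7×100 + 1×10 + 6 = 7716 (decimal)
Convert 1 hundred, 3 tens, 1 one (place-value notation) → 1×100 + 3×10 + 1 = 131 (decimal)
Compare 7716 vs 131: smaller = 131
131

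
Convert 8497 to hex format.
Convert 8497 (decimal) → 8497 = 2×4096 + 1×256 + 3×16 + 1 → 0x2131 (hexadecimal)
0x2131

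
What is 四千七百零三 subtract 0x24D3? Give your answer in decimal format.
Convert 四千七百零三 (Chinese numeral) → 4×1000 + 7×100 + 3 = 4703 (decimal)
Convert 0x24D3 (hexadecimal) → 2×4096 + 4×256 + 13×16 + 3 = 9427 (decimal)
Compute 4703 - 9427 = -4724
-4724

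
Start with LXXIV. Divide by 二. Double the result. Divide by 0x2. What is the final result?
Convert LXXIV (Roman numeral) → 50 + 10 + 10 + 4 = 74 (decimal)
Start: 74
Convert 二 (Chinese numeral) → 2 (decimal)
74 ÷ 2 = 37
37 × 2 = 74
Convert 0x2 (hexadecimal) → 2 (decimal)
74 ÷ 2 = 37
37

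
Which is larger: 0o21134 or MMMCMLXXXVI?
Convert 0o21134 (octal) → 2×4096 + 1×512 + 1×64 + 3×8 + 4 = 8796 (decimal)
Convert MMMCMLXXXVI (Roman numeral) → 1000 + 1000 + 1000 + 900 + 50 + 10 + 10 + 10 + 5 + 1 = 3986 (decimal)
Compare 8796 vs 3986: larger = 8796
8796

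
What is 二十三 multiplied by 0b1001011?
Convert 二十三 (Chinese numeral) → 2×10 + 3 = 23 (decimal)
Convert 0b1001011 (binary) → 64 + 8 + 2 + 1 = 75 (decimal)
Compute 23 × 75 = 1725
1725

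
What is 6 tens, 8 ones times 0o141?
Convert 6 tens, 8 ones (place-value notation) → 6×10 + 8 = 68 (decimal)
Convert 0o141 (octal) → 1×64 + 4×8 + 1 = 97 (decimal)
Compute 68 × 97 = 6596
6596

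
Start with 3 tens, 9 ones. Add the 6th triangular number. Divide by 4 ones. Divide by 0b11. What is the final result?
Convert 3 tens, 9 ones (place-value notation) → 3×10 + 9 = 39 (decimal)
Start: 39
Convert the 6th triangular number (triangular index) → 6×7/2 = 21 (decimal)
39 + 21 = 60
Convert 4 ones (place-value notation) → 4 (decimal)
60 ÷ 4 = 15
Convert 0b11 (binary) → 2 + 1 = 3 (decimal)
15 ÷ 3 = 5
5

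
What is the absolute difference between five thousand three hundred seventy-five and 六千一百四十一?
Convert five thousand three hundred seventy-five (English words) → 5×1000 + 3×100 + 75 = 5375 (decimal)
Convert 六千一百四十一 (Chinese numeral) → 6×1000 + 1×100 + 4×10 + 1 = 6141 (decimal)
Compute |5375 - 6141| = 766
766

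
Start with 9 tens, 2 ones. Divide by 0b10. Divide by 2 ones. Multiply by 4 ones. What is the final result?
Convert 9 tens, 2 ones (place-value notation) → 9×10 + 2 = 92 (decimal)
Start: 92
Convert 0b10 (binary) → 2 (decimal)
92 ÷ 2 = 46
Convert 2 ones (place-value notation) → 2 (decimal)
46 ÷ 2 = 23
Convert 4 ones (place-value notation) → 4 (decimal)
23 × 4 = 92
92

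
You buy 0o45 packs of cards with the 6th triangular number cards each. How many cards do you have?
Convert the 6th triangular number (triangular index) → 6×7/2 = 21 (decimal)
Convert 0o45 (octal) → 4×8 + 5 = 37 (decimal)
Compute 21 × 37 = 777
777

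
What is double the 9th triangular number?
The 9th triangular number = 9×10/2 = 45
Compute 45 × 2 = 90
90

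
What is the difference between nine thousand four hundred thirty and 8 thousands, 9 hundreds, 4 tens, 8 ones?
Convert nine thousand four hundred thirty (English words) → 9×1000 + 4×100 + 30 = 9430 (decimal)
Convert 8 thousands, 9 hundreds, 4 tens, 8 ones (place-value notation) → 8×1000 + 9×100 + 4×10 + 8 = 8948 (decimal)
Difference: |9430 - 8948| = 482
482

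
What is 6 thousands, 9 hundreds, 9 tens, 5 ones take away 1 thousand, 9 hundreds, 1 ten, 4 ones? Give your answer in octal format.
Convert 6 thousands, 9 hundreds, 9 tens, 5 ones (place-value notation) → 6×1000 + 9×100 + 9×10 + 5 = 6995 (decimal)
Convert 1 thousand, 9 hundreds, 1 ten, 4 ones (place-value notation) → 1×1000 + 9×100 + 1×10 + 4 = 1914 (decimal)
Compute 6995 - 1914 = 5081
Convert 5081 (decimal) → 5081 = 1×4096 + 1×512 + 7×64 + 3×8 + 1 → 0o11731 (octal)
0o11731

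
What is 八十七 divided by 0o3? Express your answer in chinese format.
Convert 八十七 (Chinese numeral) → 8×10 + 7 = 87 (decimal)
Convert 0o3 (octal) → 3 (decimal)
Compute 87 ÷ 3 = 29
Convert 29 (decimal) → 29 = 2×10 + 9 → 二十九 (Chinese numeral)
二十九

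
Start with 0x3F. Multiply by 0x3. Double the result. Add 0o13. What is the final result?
Convert 0x3F (hexadecimal) → 3×16 + 15 = 63 (decimal)
Start: 63
Convert 0x3 (hexadecimal) → 3 (decimal)
63 × 3 = 189
189 × 2 = 378
Convert 0o13 (octal) → 1×8 + 3 = 11 (decimal)
378 + 11 = 389
389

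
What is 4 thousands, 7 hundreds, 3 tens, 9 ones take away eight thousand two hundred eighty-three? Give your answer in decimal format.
Convert 4 thousands, 7 hundreds, 3 tens, 9 ones (place-value notation) → 4×1000 + 7×100 + 3×10 + 9 = 4739 (decimal)
Convert eight thousand two hundred eighty-three (English words) → 8×1000 + 2×100 + 83 = 8283 (decimal)
Compute 4739 - 8283 = -3544
-3544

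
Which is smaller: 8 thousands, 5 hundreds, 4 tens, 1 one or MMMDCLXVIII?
Convert 8 thousands, 5 hundreds, 4 tens, 1 one (place-value notation) → 8×1000 + 5×100 + 4×10 + 1 = 8541 (decimal)
Convert MMMDCLXVIII (Roman numeral) → 1000 + 1000 + 1000 + 500 + 100 + 50 + 10 + 5 + 1 + 1 + 1 = 3668 (decimal)
Compare 8541 vs 3668: smaller = 3668
3668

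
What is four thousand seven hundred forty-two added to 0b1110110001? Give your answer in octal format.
Convert four thousand seven hundred forty-two (English words) → 4×1000 + 7×100 + 42 = 4742 (decimal)
Convert 0b1110110001 (binary) → 512 + 256 + 128 + 32 + 16 + 1 = 945 (decimal)
Compute 4742 + 945 = 5687
Convert 5687 (decimal) → 5687 = 1×4096 + 3×512 + 6×8 + 7 → 0o13067 (octal)
0o13067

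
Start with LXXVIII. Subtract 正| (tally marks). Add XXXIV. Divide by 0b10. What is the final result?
Convert LXXVIII (Roman numeral) → 50 + 10 + 10 + 5 + 1 + 1 + 1 = 78 (decimal)
Start: 78
Convert 正| (tally marks) → 5 + 1 = 6 (decimal)
78 - 6 = 72
Convert XXXIV (Roman numeral) → 10 + 10 + 10 + 4 = 34 (decimal)
72 + 34 = 106
Convert 0b10 (binary) → 2 (decimal)
106 ÷ 2 = 53
53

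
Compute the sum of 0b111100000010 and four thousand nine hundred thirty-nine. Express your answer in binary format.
Convert 0b111100000010 (binary) → 2048 + 1024 + 512 + 256 + 2 = 3842 (decimal)
Convert four thousand nine hundred thirty-nine (English words) → 4×1000 + 9×100 + 39 = 4939 (decimal)
Compute 3842 + 4939 = 8781
Convert 8781 (decimal) → 8781 = 8192 + 512 + 64 + 8 + 4 + 1 → 0b10001001001101 (binary)
0b10001001001101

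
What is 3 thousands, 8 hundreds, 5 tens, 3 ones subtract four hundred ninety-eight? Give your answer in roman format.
Convert 3 thousands, 8 hundreds, 5 tens, 3 ones (place-value notation) → 3×1000 + 8×100 + 5×10 + 3 = 3853 (decimal)
Convert four hundred ninety-eight (English words) → 4×100 + 98 = 498 (decimal)
Compute 3853 - 498 = 3355
Convert 3355 (decimal) → 3355 = 1000 + 1000 + 1000 + 100 + 100 + 100 + 50 + 5 → MMMCCCLV (Roman numeral)
MMMCCCLV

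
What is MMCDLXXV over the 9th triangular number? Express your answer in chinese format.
Convert MMCDLXXV (Roman numeral) → 1000 + 1000 + 400 + 50 + 10 + 10 + 5 = 2475 (decimal)
Convert the 9th triangular number (triangular index) → 9×10/2 = 45 (decimal)
Compute 2475 ÷ 45 = 55
Convert 55 (decimal) → 55 = 5×10 + 5 → 五十五 (Chinese numeral)
五十五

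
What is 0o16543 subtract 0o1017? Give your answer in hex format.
Convert 0o16543 (octal) → 1×4096 + 6×512 + 5×64 + 4×8 + 3 = 7523 (decimal)
Convert 0o1017 (octal) → 1×512 + 1×8 + 7 = 527 (decimal)
Compute 7523 - 527 = 6996
Convert 6996 (decimal) → 6996 = 1×4096 + 11×256 + 5×16 + 4 → 0x1B54 (hexadecimal)
0x1B54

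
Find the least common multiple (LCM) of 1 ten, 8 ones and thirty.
Convert 1 ten, 8 ones (place-value notation) → 1×10 + 8 = 18 (decimal)
Convert thirty (English words) → 30 (decimal)
Compute lcm(18, 30) = 90
90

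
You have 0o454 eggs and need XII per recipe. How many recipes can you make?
Convert 0o454 (octal) → 4×64 + 5×8 + 4 = 300 (decimal)
Convert XII (Roman numeral) → 10 + 1 + 1 = 12 (decimal)
Compute 300 ÷ 12 = 25
25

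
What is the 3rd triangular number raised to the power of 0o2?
Convert the 3rd triangular number (triangular index) → 3×4/2 = 6 (decimal)
Convert 0o2 (octal) → 2 (decimal)
Compute 6 ^ 2 = 36
36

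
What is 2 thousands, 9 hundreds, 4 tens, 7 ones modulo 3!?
Convert 2 thousands, 9 hundreds, 4 tens, 7 ones (place-value notation) → 2×1000 + 9×100 + 4×10 + 7 = 2947 (decimal)
Convert 3! (factorial) → 6 (decimal)
Compute 2947 mod 6 = 1
1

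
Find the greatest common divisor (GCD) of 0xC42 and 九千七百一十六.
Convert 0xC42 (hexadecimal) → 12×256 + 4×16 + 2 = 3138 (decimal)
Convert 九千七百一十六 (Chinese numeral) → 9×1000 + 7×100 + 1×10 + 6 = 9716 (decimal)
Compute gcd(3138, 9716) = 2
2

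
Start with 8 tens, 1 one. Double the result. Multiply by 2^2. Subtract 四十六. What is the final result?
Convert 8 tens, 1 one (place-value notation) → 8×10 + 1 = 81 (decimal)
Start: 81
81 × 2 = 162
Convert 2^2 (power) → 4 (decimal)
162 × 4 = 648
Convert 四十六 (Chinese numeral) → 4×10 + 6 = 46 (decimal)
648 - 46 = 602
602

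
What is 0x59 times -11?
Convert 0x59 (hexadecimal) → 5×16 + 9 = 89 (decimal)
Compute 89 × -11 = -979
-979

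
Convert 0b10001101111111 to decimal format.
Convert 0b10001101111111 (binary) → 8192 + 512 + 256 + 64 + 32 + 16 + 8 + 4 + 2 + 1 = 9087 (decimal)
9087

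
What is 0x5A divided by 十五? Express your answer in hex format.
Convert 0x5A (hexadecimal) → 5×16 + 10 = 90 (decimal)
Convert 十五 (Chinese numeral) → 1×10 + 5 = 15 (decimal)
Compute 90 ÷ 15 = 6
Convert 6 (decimal) → 0x6 (hexadecimal)
0x6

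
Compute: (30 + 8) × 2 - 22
Parentheses first: 30 + 8 = 38
Multiply: 38 × 2 = 76
Subtract: 76 - 22 = 54
54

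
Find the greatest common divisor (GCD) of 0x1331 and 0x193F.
Convert 0x1331 (hexadecimal) → 1×4096 + 3×256 + 3×16 + 1 = 4913 (decimal)
Convert 0x193F (hexadecimal) → 1×4096 + 9×256 + 3×16 + 15 = 6463 (decimal)
Compute gcd(4913, 6463) = 1
1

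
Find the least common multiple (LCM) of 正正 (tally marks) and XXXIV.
Convert 正正 (tally marks) → 5 + 5 = 10 (decimal)
Convert XXXIV (Roman numeral) → 10 + 10 + 10 + 4 = 34 (decimal)
Compute lcm(10, 34) = 170
170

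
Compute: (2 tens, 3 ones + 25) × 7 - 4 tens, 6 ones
Convert 2 tens, 3 ones (place-value notation) → 2×10 + 3 = 23 (decimal)
Convert 4 tens, 6 ones (place-value notation) → 4×10 + 6 = 46 (decimal)
Expression in decimal: (23 + 25) × 7 - 46
Parentheses first: 23 + 25 = 48
Multiply: 48 × 7 = 336
Subtract: 336 - 46 = 290
290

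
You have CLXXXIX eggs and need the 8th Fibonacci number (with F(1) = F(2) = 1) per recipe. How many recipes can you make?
Convert CLXXXIX (Roman numeral) → 100 + 50 + 10 + 10 + 10 + 9 = 189 (decimal)
Convert the 8th Fibonacci number (with F(1) = F(2) = 1) (Fibonacci index) → 1, 1, 2, 3, 5, 8, 13, 21 → 21 (decimal)
Compute 189 ÷ 21 = 9
9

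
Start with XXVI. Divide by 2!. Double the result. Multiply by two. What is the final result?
Convert XXVI (Roman numeral) → 10 + 10 + 5 + 1 = 26 (decimal)
Start: 26
Convert 2! (factorial) → 2 (decimal)
26 ÷ 2 = 13
13 × 2 = 26
Convert two (English words) → 2 (decimal)
26 × 2 = 52
52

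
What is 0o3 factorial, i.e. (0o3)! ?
Convert 0o3 (octal) → 3 (decimal)
Compute 3! = 6
6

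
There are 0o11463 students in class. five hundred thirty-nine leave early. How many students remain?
Convert 0o11463 (octal) → 1×4096 + 1×512 + 4×64 + 6×8 + 3 = 4915 (decimal)
Convert five hundred thirty-nine (English words) → 5×100 + 39 = 539 (decimal)
Compute 4915 - 539 = 4376
4376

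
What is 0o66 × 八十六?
Convert 0o66 (octal) → 6×8 + 6 = 54 (decimal)
Convert 八十六 (Chinese numeral) → 8×10 + 6 = 86 (decimal)
Compute 54 × 86 = 4644
4644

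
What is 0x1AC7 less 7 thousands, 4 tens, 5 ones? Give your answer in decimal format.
Convert 0x1AC7 (hexadecimal) → 1×4096 + 10×256 + 12×16 + 7 = 6855 (decimal)
Convert 7 thousands, 4 tens, 5 ones (place-value notation) → 7×1000 + 4×10 + 5 = 7045 (decimal)
Compute 6855 - 7045 = -190
-190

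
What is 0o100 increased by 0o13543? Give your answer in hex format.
Convert 0o100 (octal) → 1×64 = 64 (decimal)
Convert 0o13543 (octal) → 1×4096 + 3×512 + 5×64 + 4×8 + 3 = 5987 (decimal)
Compute 64 + 5987 = 6051
Convert 6051 (decimal) → 6051 = 1×4096 + 7×256 + 10×16 + 3 → 0x17A3 (hexadecimal)
0x17A3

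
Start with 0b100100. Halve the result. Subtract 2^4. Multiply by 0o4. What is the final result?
Convert 0b100100 (binary) → 32 + 4 = 36 (decimal)
Start: 36
36 ÷ 2 = 18
Convert 2^4 (power) → 16 (decimal)
18 - 16 = 2
Convert 0o4 (octal) → 4 (decimal)
2 × 4 = 8
8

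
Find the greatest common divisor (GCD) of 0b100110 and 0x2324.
Convert 0b100110 (binary) → 32 + 4 + 2 = 38 (decimal)
Convert 0x2324 (hexadecimal) → 2×4096 + 3×256 + 2×16 + 4 = 8996 (decimal)
Compute gcd(38, 8996) = 2
2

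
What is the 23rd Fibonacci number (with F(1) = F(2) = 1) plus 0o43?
The 23rd Fibonacci number (with F(1) = F(2) = 1) = 28657
Convert 0o43 (octal) → 4×8 + 3 = 35 (decimal)
Compute 28657 + 35 = 28692
28692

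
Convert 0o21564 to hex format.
Convert 0o21564 (octal) → 2×4096 + 1×512 + 5×64 + 6×8 + 4 = 9076 (decimal)
Convert 9076 (decimal) → 9076 = 2×4096 + 3×256 + 7×16 + 4 → 0x2374 (hexadecimal)
0x2374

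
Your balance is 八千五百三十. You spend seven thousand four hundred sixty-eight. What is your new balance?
Convert 八千五百三十 (Chinese numeral) → 8×1000 + 5×100 + 3×10 = 8530 (decimal)
Convert seven thousand four hundred sixty-eight (English words) → 7×1000 + 4×100 + 68 = 7468 (decimal)
Compute 8530 - 7468 = 1062
1062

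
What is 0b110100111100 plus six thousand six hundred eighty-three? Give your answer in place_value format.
Convert 0b110100111100 (binary) → 2048 + 1024 + 256 + 32 + 16 + 8 + 4 = 3388 (decimal)
Convert six thousand six hundred eighty-three (English words) → 6×1000 + 6×100 + 83 = 6683 (decimal)
Compute 3388 + 6683 = 10071
Convert 10071 (decimal) → 10071 = 10×1000 + 7×10 + 1 → 10 thousands, 7 tens, 1 one (place-value notation)
10 thousands, 7 tens, 1 one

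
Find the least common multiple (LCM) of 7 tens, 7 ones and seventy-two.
Convert 7 tens, 7 ones (place-value notation) → 7×10 + 7 = 77 (decimal)
Convert seventy-two (English words) → 72 (decimal)
Compute lcm(77, 72) = 5544
5544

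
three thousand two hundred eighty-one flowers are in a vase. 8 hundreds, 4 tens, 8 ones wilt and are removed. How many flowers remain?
Convert three thousand two hundred eighty-one (English words) → 3×1000 + 2×100 + 81 = 3281 (decimal)
Convert 8 hundreds, 4 tens, 8 ones (place-value notation) → 8×100 + 4×10 + 8 = 848 (decimal)
Compute 3281 - 848 = 2433
2433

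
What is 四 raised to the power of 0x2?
Convert 四 (Chinese numeral) → 4 (decimal)
Convert 0x2 (hexadecimal) → 2 (decimal)
Compute 4 ^ 2 = 16
16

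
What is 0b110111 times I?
Convert 0b110111 (binary) → 32 + 16 + 4 + 2 + 1 = 55 (decimal)
Convert I (Roman numeral) → 1 (decimal)
Compute 55 × 1 = 55
55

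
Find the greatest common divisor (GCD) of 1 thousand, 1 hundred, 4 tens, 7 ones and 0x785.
Convert 1 thousand, 1 hundred, 4 tens, 7 ones (place-value notation) → 1×1000 + 1×100 + 4×10 + 7 = 1147 (decimal)
Convert 0x785 (hexadecimal) → 7×256 + 8×16 + 5 = 1925 (decimal)
Compute gcd(1147, 1925) = 1
1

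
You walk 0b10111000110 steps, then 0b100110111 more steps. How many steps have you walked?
Convert 0b10111000110 (binary) → 1024 + 256 + 128 + 64 + 4 + 2 = 1478 (decimal)
Convert 0b100110111 (binary) → 256 + 32 + 16 + 4 + 2 + 1 = 311 (decimal)
Compute 1478 + 311 = 1789
1789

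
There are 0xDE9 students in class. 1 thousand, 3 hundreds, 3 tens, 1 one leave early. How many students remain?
Convert 0xDE9 (hexadecimal) → 13×256 + 14×16 + 9 = 3561 (decimal)
Convert 1 thousand, 3 hundreds, 3 tens, 1 one (place-value notation) → 1×1000 + 3×100 + 3×10 + 1 = 1331 (decimal)
Compute 3561 - 1331 = 2230
2230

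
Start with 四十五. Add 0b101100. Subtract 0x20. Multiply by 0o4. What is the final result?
Convert 四十五 (Chinese numeral) → 4×10 + 5 = 45 (decimal)
Start: 45
Convert 0b101100 (binary) → 32 + 8 + 4 = 44 (decimal)
45 + 44 = 89
Convert 0x20 (hexadecimal) → 2×16 = 32 (decimal)
89 - 32 = 57
Convert 0o4 (octal) → 4 (decimal)
57 × 4 = 228
228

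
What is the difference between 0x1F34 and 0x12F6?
Convert 0x1F34 (hexadecimal) → 1×4096 + 15×256 + 3×16 + 4 = 7988 (decimal)
Convert 0x12F6 (hexadecimal) → 1×4096 + 2×256 + 15×16 + 6 = 4854 (decimal)
Difference: |7988 - 4854| = 3134
3134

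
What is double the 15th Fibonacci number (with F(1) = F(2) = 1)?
The 15th Fibonacci number (with F(1) = F(2) = 1): 1, 1, 2, 3, 5, 8, 13, 21, 34, 55, 89, 144, 233, 377, 610 → 610
Compute 610 × 2 = 1220
1220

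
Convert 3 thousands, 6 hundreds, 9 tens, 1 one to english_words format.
Convert 3 thousands, 6 hundreds, 9 tens, 1 one (place-value notation) → 3×1000 + 6×100 + 9×10 + 1 = 3691 (decimal)
Convert 3691 (decimal) → 3691 = 3×1000 + 6×100 + 91 → three thousand six hundred ninety-one (English words)
three thousand six hundred ninety-one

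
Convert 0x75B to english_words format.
Convert 0x75B (hexadecimal) → 7×256 + 5×16 + 11 = 1883 (decimal)
Convert 1883 (decimal) → 1883 = 1×1000 + 8×100 + 83 → one thousand eight hundred eighty-three (English words)
one thousand eight hundred eighty-three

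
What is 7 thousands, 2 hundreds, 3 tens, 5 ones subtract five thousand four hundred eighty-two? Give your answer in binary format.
Convert 7 thousands, 2 hundreds, 3 tens, 5 ones (place-value notation) → 7×1000 + 2×100 + 3×10 + 5 = 7235 (decimal)
Convert five thousand four hundred eighty-two (English words) → 5×1000 + 4×100 + 82 = 5482 (decimal)
Compute 7235 - 5482 = 1753
Convert 1753 (decimal) → 1753 = 1024 + 512 + 128 + 64 + 16 + 8 + 1 → 0b11011011001 (binary)
0b11011011001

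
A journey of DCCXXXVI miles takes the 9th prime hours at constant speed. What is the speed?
Convert DCCXXXVI (Roman numeral) → 500 + 100 + 100 + 10 + 10 + 10 + 5 + 1 = 736 (decimal)
Convert the 9th prime (prime index) → 23 (decimal)
Compute 736 ÷ 23 = 32
32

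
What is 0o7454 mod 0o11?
Convert 0o7454 (octal) → 7×512 + 4×64 + 5×8 + 4 = 3884 (decimal)
Convert 0o11 (octal) → 1×8 + 1 = 9 (decimal)
Compute 3884 mod 9 = 5
5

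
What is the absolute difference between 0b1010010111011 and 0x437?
Convert 0b1010010111011 (binary) → 4096 + 1024 + 128 + 32 + 16 + 8 + 2 + 1 = 5307 (decimal)
Convert 0x437 (hexadecimal) → 4×256 + 3×16 + 7 = 1079 (decimal)
Compute |5307 - 1079| = 4228
4228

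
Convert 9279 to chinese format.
Convert 9279 (decimal) → 9279 = 9×1000 + 2×100 + 7×10 + 9 → 九千二百七十九 (Chinese numeral)
九千二百七十九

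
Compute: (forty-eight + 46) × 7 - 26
Convert forty-eight (English words) → 48 (decimal)
Expression in decimal: (48 + 46) × 7 - 26
Parentheses first: 48 + 46 = 94
Multiply: 94 × 7 = 658
Subtract: 658 - 26 = 632
632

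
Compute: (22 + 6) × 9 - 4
Parentheses first: 22 + 6 = 28
Multiply: 28 × 9 = 252
Subtract: 252 - 4 = 248
248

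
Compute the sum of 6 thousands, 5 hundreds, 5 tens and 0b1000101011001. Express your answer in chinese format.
Convert 6 thousands, 5 hundreds, 5 tens (place-value notation) → 6×1000 + 5×100 + 5×10 = 6550 (decimal)
Convert 0b1000101011001 (binary) → 4096 + 256 + 64 + 16 + 8 + 1 = 4441 (decimal)
Compute 6550 + 4441 = 10991
Convert 10991 (decimal) → 10991 = 1×10000 + 9×100 + 9×10 + 1 → 一万零九百九十一 (Chinese numeral)
一万零九百九十一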